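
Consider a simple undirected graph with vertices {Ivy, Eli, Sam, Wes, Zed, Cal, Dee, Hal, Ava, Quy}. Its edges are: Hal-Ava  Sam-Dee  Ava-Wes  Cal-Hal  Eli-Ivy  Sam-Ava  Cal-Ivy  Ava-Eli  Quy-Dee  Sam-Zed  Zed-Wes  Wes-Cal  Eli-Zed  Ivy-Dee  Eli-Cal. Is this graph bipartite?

Cal-Eli-Ivy-Cal is an odd cycle (length 3), and a bipartite graph can contain only even cycles.

No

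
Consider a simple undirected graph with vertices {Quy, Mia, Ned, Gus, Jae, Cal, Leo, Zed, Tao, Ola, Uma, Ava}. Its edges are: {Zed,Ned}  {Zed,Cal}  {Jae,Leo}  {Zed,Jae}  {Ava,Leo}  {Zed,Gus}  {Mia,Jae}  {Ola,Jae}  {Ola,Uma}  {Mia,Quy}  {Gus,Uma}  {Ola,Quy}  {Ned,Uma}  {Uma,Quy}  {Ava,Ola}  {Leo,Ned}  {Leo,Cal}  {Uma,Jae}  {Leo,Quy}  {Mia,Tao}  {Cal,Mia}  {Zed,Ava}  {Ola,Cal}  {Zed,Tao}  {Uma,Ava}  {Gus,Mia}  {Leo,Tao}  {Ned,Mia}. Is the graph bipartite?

The cycle Uma-Ola-Ava-Uma has length 3, which is odd, so the graph is not bipartite.

No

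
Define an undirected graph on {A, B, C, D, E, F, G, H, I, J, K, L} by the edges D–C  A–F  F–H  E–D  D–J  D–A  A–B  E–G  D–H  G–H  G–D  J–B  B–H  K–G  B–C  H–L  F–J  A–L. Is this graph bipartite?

No

E-G-D-E is an odd cycle (length 3), and a bipartite graph can contain only even cycles.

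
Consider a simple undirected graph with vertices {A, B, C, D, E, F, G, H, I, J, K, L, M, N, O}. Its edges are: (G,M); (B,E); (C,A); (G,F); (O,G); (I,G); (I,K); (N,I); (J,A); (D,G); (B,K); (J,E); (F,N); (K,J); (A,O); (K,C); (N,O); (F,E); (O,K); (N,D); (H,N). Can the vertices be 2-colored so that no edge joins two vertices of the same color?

Color {B, C, D, F, H, I, J, L, M, O} black and {A, E, G, K, N} white. No edge joins two same-colored vertices, so the graph is bipartite.

Yes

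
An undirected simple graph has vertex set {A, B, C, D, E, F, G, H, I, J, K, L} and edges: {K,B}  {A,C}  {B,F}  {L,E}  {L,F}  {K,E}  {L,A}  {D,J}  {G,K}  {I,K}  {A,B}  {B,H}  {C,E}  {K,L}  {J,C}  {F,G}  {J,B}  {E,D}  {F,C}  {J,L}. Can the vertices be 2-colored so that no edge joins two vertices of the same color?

The cycle E-K-L-E has length 3, which is odd, so the graph is not bipartite.

No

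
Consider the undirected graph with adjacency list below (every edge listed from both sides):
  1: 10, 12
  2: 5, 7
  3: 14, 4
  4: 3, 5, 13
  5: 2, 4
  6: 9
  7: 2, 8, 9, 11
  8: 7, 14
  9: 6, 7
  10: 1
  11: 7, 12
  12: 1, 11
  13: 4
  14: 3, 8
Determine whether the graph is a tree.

|V| = 14, |E| = 14.
A tree on 14 vertices has exactly 13 edges; this graph has 14, so it contains a cycle and is not a tree.

No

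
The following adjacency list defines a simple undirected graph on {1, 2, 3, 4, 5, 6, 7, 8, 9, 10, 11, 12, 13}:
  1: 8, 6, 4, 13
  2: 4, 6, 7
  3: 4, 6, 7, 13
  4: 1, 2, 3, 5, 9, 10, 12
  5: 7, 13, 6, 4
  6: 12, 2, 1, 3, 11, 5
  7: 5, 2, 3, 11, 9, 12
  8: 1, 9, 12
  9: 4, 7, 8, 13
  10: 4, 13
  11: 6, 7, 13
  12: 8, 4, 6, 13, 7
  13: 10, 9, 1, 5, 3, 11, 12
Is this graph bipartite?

A valid 2-coloring puts {4, 6, 7, 8, 13} on one side and {1, 2, 3, 5, 9, 10, 11, 12} on the other; every edge crosses between the two sides.

Yes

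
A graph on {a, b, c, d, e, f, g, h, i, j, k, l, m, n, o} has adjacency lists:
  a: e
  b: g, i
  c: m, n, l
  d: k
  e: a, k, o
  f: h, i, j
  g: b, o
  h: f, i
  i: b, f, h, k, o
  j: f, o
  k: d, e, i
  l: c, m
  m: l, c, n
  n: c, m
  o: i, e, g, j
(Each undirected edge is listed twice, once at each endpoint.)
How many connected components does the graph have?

2

Component: {c, l, m, n}
Component: {a, b, d, e, f, g, h, i, j, k, o}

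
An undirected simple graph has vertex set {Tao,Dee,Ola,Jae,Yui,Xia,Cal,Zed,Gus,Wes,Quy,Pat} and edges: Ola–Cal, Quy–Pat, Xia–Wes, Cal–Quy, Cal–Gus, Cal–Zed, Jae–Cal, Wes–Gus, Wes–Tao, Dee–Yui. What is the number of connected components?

2

Component: {Dee, Yui}
Component: {Tao, Ola, Jae, Xia, Cal, Zed, Gus, Wes, Quy, Pat}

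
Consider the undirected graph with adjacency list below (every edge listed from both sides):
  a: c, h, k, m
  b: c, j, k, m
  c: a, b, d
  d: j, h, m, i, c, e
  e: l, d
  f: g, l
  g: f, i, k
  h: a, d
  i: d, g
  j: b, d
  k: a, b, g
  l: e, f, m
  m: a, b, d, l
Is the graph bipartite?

Yes

A valid 2-coloring puts {c, e, f, h, i, j, k, m} on one side and {a, b, d, g, l} on the other; every edge crosses between the two sides.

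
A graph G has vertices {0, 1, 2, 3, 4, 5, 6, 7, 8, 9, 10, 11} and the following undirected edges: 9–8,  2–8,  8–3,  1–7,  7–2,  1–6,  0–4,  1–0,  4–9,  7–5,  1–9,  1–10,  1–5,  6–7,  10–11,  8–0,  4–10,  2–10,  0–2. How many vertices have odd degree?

4

Degrees: 0:4, 1:6, 2:4, 3:1, 4:3, 5:2, 6:2, 7:4, 8:4, 9:3, 10:4, 11:1
Odd-degree vertices: 3, 4, 9, 11.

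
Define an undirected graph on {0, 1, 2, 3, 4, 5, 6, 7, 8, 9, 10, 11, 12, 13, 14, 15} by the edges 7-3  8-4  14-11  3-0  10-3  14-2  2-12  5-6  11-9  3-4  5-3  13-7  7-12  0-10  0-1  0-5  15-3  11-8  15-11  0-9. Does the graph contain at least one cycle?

The graph has 16 vertices, 20 edges, and 1 connected component.
Since 20 > 16 - 1, a cycle must exist; for instance 3-4-8-11-15-3.

Yes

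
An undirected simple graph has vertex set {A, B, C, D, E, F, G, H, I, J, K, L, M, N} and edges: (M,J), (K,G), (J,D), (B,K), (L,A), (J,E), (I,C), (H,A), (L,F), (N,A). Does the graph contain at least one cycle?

The graph has 14 vertices, 10 edges, and 4 connected components.
A forest on 14 vertices with 4 components has exactly 10 edges, which matches — so no cycle.

No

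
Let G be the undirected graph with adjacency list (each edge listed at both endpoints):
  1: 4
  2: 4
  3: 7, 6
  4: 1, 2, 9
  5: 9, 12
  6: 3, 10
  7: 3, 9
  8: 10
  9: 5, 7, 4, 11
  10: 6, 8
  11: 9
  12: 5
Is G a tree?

Yes

|V| = 12, |E| = 11.
Connected and |E| = |V| - 1, which characterizes a tree.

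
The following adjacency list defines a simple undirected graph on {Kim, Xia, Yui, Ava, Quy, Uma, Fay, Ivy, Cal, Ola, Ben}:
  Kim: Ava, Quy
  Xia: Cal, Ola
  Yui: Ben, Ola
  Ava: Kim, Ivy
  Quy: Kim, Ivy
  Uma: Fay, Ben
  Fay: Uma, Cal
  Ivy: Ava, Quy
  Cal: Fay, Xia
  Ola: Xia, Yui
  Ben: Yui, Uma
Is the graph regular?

Yes

Degrees: Kim:2, Xia:2, Yui:2, Ava:2, Quy:2, Uma:2, Fay:2, Ivy:2, Cal:2, Ola:2, Ben:2
All degrees equal 2; the graph is regular.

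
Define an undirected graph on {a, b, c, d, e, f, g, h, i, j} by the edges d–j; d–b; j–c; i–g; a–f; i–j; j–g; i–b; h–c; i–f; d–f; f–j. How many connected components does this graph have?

2

Component: {e}
Component: {a, b, c, d, f, g, h, i, j}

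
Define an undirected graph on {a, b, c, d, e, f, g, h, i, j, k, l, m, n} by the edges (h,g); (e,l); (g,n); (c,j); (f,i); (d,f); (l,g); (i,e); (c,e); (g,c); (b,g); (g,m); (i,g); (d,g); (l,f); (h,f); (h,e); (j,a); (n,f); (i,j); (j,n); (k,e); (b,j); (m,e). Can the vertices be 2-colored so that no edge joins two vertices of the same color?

A valid 2-coloring puts {e, f, g, j} on one side and {a, b, c, d, h, i, k, l, m, n} on the other; every edge crosses between the two sides.

Yes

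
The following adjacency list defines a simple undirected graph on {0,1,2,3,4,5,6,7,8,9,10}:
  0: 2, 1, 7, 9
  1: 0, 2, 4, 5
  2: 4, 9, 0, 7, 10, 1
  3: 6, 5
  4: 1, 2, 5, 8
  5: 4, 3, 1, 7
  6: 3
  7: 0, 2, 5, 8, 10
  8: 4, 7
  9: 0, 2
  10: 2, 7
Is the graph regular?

Degrees: 0:4, 1:4, 2:6, 3:2, 4:4, 5:4, 6:1, 7:5, 8:2, 9:2, 10:2
Vertex 6 has degree 1 while 2 has degree 6, so the graph is not regular.

No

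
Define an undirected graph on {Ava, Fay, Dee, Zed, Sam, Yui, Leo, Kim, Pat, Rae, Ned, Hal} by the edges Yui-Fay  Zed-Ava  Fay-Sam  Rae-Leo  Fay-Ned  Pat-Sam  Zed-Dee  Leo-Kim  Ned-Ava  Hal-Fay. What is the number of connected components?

2

Component: {Leo, Kim, Rae}
Component: {Ava, Fay, Dee, Zed, Sam, Yui, Pat, Ned, Hal}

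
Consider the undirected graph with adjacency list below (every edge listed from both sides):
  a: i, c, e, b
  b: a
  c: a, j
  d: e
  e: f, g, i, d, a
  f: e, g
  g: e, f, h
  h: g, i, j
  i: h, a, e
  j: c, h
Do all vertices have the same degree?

Degrees: a:4, b:1, c:2, d:1, e:5, f:2, g:3, h:3, i:3, j:2
Degrees are not all equal (e.g. deg(b)=1 but deg(e)=5); not regular.

No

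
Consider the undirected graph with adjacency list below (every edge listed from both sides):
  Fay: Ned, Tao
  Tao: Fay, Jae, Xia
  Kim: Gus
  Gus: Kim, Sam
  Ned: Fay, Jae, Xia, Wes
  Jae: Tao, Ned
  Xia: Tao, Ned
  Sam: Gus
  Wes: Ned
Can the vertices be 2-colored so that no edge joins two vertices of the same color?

Partition the vertices as {Tao, Gus, Ned} vs {Fay, Kim, Jae, Xia, Sam, Wes}. Each listed edge has one endpoint in each part, so the graph is bipartite.

Yes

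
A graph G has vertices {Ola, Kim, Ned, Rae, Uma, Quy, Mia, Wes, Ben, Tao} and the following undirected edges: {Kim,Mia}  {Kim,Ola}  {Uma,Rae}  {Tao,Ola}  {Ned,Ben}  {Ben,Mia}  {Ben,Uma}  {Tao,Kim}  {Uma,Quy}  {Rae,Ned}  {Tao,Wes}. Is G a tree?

No

|V| = 10, |E| = 11.
A tree on 10 vertices has exactly 9 edges; this graph has 11, so it contains a cycle and is not a tree.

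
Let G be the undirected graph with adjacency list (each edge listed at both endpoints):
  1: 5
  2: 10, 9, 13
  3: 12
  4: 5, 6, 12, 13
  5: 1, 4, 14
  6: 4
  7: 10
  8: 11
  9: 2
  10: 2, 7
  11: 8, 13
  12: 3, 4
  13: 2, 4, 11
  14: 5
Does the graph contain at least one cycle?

No

The graph has 14 vertices, 13 edges, and 1 connected component.
Since 13 = 14 - 1, the graph is a forest and contains no cycle.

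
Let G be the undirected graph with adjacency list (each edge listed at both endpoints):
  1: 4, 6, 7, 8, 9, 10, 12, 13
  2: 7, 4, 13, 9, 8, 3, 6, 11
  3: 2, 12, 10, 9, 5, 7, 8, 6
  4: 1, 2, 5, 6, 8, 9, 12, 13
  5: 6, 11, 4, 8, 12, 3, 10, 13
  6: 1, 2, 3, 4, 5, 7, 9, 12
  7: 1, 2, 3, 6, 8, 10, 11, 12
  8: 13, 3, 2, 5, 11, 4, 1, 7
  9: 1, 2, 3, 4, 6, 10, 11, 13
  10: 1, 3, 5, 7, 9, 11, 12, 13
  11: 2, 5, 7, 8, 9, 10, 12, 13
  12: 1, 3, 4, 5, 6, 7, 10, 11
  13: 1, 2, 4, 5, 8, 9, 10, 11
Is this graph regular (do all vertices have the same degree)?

Degrees: 1:8, 2:8, 3:8, 4:8, 5:8, 6:8, 7:8, 8:8, 9:8, 10:8, 11:8, 12:8, 13:8
Every vertex has degree 8, so the graph is 8-regular.

Yes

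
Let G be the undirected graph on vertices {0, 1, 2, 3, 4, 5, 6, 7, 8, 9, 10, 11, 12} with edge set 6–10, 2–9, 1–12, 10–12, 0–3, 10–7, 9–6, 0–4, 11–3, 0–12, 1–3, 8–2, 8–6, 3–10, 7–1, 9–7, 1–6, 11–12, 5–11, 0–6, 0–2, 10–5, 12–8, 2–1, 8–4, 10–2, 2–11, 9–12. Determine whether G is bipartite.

Yes

Color {2, 3, 4, 5, 6, 7, 12} black and {0, 1, 8, 9, 10, 11} white. No edge joins two same-colored vertices, so the graph is bipartite.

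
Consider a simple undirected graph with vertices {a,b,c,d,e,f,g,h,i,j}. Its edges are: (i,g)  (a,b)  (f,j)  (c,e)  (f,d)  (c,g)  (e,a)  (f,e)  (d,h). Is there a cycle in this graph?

No

The graph has 10 vertices, 9 edges, and 1 connected component.
A forest on 10 vertices with 1 component has exactly 9 edges, which matches — so no cycle.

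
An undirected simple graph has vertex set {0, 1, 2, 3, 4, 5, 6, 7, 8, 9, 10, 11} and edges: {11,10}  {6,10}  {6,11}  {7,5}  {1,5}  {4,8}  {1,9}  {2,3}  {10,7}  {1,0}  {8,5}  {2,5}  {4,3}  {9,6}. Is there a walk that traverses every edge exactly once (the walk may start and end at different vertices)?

Degrees: 0:1, 1:3, 2:2, 3:2, 4:2, 5:4, 6:3, 7:2, 8:2, 9:2, 10:3, 11:2
Odd-degree vertices: 0, 1, 6, 10 (4 total).
With 4 odd-degree vertices (more than two), no single trail can use every edge.

No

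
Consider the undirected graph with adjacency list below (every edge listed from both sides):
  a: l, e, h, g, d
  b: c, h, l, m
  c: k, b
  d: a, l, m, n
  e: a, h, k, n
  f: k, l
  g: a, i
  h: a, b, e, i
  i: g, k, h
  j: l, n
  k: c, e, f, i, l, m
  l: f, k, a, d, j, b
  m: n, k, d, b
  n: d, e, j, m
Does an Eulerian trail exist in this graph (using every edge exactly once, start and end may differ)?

Yes

Degrees: a:5, b:4, c:2, d:4, e:4, f:2, g:2, h:4, i:3, j:2, k:6, l:6, m:4, n:4
Odd-degree vertices: a, i (2 total).
With 2 odd-degree vertices and all edges in one connected piece, an Eulerian trail exists (from a to i).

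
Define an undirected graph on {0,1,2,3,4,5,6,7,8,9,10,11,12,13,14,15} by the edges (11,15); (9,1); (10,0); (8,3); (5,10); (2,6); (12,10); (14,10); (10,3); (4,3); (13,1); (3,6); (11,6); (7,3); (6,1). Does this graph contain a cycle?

The graph has 16 vertices, 15 edges, and 1 connected component.
Since 15 = 16 - 1, the graph is a forest and contains no cycle.

No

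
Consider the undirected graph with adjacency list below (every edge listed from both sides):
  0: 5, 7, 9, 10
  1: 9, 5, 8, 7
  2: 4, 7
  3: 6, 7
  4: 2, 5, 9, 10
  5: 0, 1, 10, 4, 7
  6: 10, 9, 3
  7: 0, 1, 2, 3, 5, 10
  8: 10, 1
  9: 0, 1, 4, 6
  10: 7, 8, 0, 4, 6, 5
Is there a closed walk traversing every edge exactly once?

Degrees: 0:4, 1:4, 2:2, 3:2, 4:4, 5:5, 6:3, 7:6, 8:2, 9:4, 10:6
Vertices with odd degree: 5, 6. An Eulerian circuit requires all degrees even.

No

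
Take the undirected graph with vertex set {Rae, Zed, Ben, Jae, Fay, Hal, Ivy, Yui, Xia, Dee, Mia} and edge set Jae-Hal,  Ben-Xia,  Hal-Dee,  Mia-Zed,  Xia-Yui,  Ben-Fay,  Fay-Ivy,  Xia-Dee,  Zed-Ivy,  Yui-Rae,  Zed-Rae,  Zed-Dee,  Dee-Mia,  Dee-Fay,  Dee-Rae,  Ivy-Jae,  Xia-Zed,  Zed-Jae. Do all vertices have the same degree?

Degrees: Rae:3, Zed:6, Ben:2, Jae:3, Fay:3, Hal:2, Ivy:3, Yui:2, Xia:4, Dee:6, Mia:2
Vertex Ben has degree 2 while Zed has degree 6, so the graph is not regular.

No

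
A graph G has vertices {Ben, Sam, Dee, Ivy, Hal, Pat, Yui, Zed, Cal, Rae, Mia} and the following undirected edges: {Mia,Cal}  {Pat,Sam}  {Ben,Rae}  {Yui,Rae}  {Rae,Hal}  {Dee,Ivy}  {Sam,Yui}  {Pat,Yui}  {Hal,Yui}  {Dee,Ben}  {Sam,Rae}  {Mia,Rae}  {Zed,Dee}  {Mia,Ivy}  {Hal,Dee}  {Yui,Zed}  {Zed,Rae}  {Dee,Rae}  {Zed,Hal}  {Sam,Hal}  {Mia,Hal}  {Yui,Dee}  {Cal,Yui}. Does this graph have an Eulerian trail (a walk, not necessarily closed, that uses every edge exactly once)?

Yes

Degrees: Ben:2, Sam:4, Dee:6, Ivy:2, Hal:6, Pat:2, Yui:7, Zed:4, Cal:2, Rae:7, Mia:4
Odd-degree vertices: Yui, Rae (2 total).
The non-isolated vertices are connected and exactly 2 have odd degree, so an Eulerian trail exists (from Yui to Rae).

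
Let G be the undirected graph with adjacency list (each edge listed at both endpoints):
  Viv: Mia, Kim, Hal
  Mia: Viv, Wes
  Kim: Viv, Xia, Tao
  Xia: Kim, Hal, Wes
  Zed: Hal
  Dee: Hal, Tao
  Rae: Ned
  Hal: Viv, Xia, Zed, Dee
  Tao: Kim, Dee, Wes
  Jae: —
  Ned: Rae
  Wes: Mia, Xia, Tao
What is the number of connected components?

3

Component: {Jae}
Component: {Rae, Ned}
Component: {Viv, Mia, Kim, Xia, Zed, Dee, Hal, Tao, Wes}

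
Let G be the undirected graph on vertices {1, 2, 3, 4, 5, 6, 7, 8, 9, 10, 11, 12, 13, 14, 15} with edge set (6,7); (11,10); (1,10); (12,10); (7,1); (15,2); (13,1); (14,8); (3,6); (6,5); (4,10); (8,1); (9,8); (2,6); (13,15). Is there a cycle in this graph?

The graph has 15 vertices, 15 edges, and 1 connected component.
Since 15 > 15 - 1, a cycle must exist; for instance 1-7-6-2-15-13-1.

Yes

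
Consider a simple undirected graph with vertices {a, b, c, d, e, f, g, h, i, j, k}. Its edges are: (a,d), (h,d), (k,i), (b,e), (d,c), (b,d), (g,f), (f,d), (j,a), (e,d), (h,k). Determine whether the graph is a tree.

No

|V| = 11, |E| = 11.
A tree on 11 vertices has exactly 10 edges; this graph has 11, so it contains a cycle and is not a tree.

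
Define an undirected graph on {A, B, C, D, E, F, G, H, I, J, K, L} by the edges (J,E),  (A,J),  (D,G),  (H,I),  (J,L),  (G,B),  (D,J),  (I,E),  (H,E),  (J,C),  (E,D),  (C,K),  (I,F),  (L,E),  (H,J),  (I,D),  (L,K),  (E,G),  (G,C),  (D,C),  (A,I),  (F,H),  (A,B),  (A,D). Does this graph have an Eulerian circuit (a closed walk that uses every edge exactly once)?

No

Degrees: A:4, B:2, C:4, D:6, E:6, F:2, G:4, H:4, I:5, J:6, K:2, L:3
Vertices with odd degree: I, L. An Eulerian circuit requires all degrees even.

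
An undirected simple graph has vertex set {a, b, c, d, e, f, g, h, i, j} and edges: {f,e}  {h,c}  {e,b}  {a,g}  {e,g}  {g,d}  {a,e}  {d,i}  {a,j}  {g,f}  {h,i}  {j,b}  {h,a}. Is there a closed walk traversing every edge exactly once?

Degrees: a:4, b:2, c:1, d:2, e:4, f:2, g:4, h:3, i:2, j:2
c, h have odd degree; an Eulerian circuit needs every degree to be even, so none exists.

No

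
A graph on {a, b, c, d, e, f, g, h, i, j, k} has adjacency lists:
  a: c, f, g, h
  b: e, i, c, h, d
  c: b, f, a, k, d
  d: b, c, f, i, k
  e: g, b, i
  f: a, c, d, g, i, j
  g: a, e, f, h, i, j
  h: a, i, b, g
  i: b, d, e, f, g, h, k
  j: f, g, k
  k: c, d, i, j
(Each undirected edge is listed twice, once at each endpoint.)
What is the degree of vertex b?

5

Neighbors of b: c, d, e, h, i.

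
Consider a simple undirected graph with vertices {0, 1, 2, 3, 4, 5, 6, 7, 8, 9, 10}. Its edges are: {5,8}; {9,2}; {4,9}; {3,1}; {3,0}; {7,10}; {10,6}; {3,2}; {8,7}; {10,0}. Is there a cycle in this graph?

|V| = 11, |E| = 10, number of components = 1.
A forest on 11 vertices with 1 component has exactly 10 edges, which matches — so no cycle.

No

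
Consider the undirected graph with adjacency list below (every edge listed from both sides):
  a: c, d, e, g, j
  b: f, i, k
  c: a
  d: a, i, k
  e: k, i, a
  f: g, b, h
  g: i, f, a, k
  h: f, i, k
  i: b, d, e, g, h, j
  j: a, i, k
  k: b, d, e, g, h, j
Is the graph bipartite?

Yes

Color {b, c, d, e, g, h, j} black and {a, f, i, k} white. No edge joins two same-colored vertices, so the graph is bipartite.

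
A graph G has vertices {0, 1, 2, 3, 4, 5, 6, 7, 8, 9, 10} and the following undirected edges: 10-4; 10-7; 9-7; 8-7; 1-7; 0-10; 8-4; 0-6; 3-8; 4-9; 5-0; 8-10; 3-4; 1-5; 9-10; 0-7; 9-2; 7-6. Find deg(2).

Neighbors of 2: 9.

1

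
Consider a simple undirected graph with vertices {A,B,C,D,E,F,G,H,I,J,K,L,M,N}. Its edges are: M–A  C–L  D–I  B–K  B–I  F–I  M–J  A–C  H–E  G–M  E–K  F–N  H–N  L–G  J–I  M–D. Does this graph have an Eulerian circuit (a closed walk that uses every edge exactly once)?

Yes

Degrees: A:2, B:2, C:2, D:2, E:2, F:2, G:2, H:2, I:4, J:2, K:2, L:2, M:4, N:2
All degrees are even and the non-isolated vertices are connected — an Eulerian circuit exists.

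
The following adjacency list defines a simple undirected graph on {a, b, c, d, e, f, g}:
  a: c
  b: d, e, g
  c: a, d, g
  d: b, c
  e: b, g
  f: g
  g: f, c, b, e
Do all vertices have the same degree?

No

Degrees: a:1, b:3, c:3, d:2, e:2, f:1, g:4
Vertex a has degree 1 while g has degree 4, so the graph is not regular.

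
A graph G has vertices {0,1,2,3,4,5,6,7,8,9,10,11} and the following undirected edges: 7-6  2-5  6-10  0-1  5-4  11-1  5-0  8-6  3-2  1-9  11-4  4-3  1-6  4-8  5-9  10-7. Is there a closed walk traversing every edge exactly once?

Degrees: 0:2, 1:4, 2:2, 3:2, 4:4, 5:4, 6:4, 7:2, 8:2, 9:2, 10:2, 11:2
Every vertex has even degree and the edges form a single connected piece, so an Eulerian circuit exists.

Yes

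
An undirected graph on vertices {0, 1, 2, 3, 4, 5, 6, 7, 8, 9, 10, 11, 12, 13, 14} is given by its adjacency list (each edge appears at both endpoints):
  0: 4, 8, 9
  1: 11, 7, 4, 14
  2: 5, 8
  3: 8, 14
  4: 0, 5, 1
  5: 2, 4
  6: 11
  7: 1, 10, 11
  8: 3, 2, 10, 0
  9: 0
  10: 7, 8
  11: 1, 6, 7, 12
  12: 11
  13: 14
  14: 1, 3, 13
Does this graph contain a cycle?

|V| = 15, |E| = 18, number of components = 1.
One cycle is 4-1-14-3-8-2-5-4.

Yes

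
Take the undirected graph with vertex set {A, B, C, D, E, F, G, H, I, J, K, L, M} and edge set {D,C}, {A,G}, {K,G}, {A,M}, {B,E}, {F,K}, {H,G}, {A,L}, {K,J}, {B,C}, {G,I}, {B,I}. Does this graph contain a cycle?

No

|V| = 13, |E| = 12, number of components = 1.
A forest on 13 vertices with 1 component has exactly 12 edges, which matches — so no cycle.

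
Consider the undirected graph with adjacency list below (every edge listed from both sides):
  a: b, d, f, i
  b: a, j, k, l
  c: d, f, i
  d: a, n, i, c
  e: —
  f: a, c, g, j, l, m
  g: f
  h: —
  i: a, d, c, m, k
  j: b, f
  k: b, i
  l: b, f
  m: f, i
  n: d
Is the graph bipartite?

c-i-d-c is an odd cycle (length 3), and a bipartite graph can contain only even cycles.

No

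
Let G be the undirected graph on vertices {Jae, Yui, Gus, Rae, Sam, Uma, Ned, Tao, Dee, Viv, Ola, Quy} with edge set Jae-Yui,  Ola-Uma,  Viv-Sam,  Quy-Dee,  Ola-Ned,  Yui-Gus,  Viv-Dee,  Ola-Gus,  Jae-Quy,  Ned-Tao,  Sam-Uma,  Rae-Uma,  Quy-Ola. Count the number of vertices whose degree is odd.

Degrees: Jae:2, Yui:2, Gus:2, Rae:1, Sam:2, Uma:3, Ned:2, Tao:1, Dee:2, Viv:2, Ola:4, Quy:3
Odd-degree vertices: Rae, Uma, Tao, Quy.

4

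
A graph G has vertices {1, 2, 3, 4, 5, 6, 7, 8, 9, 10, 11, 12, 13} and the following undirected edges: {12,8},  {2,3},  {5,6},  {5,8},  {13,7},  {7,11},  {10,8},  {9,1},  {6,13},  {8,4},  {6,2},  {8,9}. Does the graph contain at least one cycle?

No

|V| = 13, |E| = 12, number of components = 1.
A forest on 13 vertices with 1 component has exactly 12 edges, which matches — so no cycle.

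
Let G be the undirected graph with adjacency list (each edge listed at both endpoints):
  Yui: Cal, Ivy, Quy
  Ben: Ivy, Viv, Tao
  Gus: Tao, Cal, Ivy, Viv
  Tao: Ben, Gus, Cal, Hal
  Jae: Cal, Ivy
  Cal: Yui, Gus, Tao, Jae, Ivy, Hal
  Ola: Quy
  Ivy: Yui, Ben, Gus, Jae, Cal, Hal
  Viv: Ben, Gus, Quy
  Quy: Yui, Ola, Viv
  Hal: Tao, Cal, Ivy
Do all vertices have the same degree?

Degrees: Yui:3, Ben:3, Gus:4, Tao:4, Jae:2, Cal:6, Ola:1, Ivy:6, Viv:3, Quy:3, Hal:3
Vertex Ola has degree 1 while Cal has degree 6, so the graph is not regular.

No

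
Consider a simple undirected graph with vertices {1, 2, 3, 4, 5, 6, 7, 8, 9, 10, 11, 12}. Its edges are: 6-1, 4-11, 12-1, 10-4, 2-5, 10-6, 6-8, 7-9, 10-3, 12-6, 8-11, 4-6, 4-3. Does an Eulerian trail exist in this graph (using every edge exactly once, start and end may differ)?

No

Degrees: 1:2, 2:1, 3:2, 4:4, 5:1, 6:5, 7:1, 8:2, 9:1, 10:3, 11:2, 12:2
Odd-degree vertices: 2, 5, 6, 7, 9, 10 (6 total).
An Eulerian trail requires 0 or 2 odd-degree vertices; here there are 6.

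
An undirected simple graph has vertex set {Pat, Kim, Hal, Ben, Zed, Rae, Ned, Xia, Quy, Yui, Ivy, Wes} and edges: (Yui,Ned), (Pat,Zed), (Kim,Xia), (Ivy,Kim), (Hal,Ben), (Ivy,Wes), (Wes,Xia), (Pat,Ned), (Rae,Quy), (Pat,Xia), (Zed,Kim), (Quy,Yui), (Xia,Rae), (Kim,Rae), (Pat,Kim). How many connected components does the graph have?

2

Component: {Hal, Ben}
Component: {Pat, Kim, Zed, Rae, Ned, Xia, Quy, Yui, Ivy, Wes}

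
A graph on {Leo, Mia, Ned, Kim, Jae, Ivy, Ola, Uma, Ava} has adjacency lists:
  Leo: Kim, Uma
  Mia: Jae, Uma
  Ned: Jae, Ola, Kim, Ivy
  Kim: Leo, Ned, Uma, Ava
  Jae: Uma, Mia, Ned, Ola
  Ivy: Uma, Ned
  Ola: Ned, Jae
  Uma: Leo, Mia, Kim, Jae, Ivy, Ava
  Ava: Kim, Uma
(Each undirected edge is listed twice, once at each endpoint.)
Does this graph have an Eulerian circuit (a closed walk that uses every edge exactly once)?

Degrees: Leo:2, Mia:2, Ned:4, Kim:4, Jae:4, Ivy:2, Ola:2, Uma:6, Ava:2
Every vertex has even degree and the edges form a single connected piece, so an Eulerian circuit exists.

Yes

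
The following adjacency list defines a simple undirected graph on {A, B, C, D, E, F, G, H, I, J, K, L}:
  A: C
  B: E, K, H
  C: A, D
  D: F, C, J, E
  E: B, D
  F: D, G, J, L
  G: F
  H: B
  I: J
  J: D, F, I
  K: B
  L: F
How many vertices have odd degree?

8

Degrees: A:1, B:3, C:2, D:4, E:2, F:4, G:1, H:1, I:1, J:3, K:1, L:1
Odd-degree vertices: A, B, G, H, I, J, K, L.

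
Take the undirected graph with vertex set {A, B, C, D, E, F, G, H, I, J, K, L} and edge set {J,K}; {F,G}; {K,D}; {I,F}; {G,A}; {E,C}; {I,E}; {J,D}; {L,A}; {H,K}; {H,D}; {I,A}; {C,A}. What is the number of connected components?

3

Component: {B}
Component: {D, H, J, K}
Component: {A, C, E, F, G, I, L}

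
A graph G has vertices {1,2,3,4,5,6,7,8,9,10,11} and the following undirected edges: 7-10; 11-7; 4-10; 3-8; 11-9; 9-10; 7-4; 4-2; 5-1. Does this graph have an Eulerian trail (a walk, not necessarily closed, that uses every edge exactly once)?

Degrees: 1:1, 2:1, 3:1, 4:3, 5:1, 6:0, 7:3, 8:1, 9:2, 10:3, 11:2
Odd-degree vertices: 1, 2, 3, 4, 5, 7, 8, 10 (8 total).
With 8 odd-degree vertices (more than two), no single trail can use every edge.

No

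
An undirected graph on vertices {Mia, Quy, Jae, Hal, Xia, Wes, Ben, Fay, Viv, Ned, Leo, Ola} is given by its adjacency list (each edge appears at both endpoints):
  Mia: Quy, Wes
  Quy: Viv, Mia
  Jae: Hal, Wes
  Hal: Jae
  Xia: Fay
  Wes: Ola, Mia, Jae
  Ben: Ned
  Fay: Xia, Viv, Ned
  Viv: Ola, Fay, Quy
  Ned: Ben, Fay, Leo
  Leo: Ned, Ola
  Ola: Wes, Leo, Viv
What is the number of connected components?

1

Component: {Mia, Quy, Jae, Hal, Xia, Wes, Ben, Fay, Viv, Ned, Leo, Ola}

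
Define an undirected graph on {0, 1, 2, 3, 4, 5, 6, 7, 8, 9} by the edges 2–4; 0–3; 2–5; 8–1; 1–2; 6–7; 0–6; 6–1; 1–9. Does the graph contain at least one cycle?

The graph has 10 vertices, 9 edges, and 1 connected component.
Since 9 = 10 - 1, the graph is a forest and contains no cycle.

No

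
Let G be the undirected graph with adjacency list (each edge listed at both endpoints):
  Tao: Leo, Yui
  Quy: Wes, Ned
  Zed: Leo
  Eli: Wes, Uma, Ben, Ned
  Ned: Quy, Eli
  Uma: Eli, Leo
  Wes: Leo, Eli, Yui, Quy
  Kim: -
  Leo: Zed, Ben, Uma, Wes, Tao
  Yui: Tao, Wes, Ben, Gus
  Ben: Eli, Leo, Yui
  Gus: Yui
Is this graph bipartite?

A valid 2-coloring puts {Quy, Eli, Kim, Leo, Yui} on one side and {Tao, Zed, Ned, Uma, Wes, Ben, Gus} on the other; every edge crosses between the two sides.

Yes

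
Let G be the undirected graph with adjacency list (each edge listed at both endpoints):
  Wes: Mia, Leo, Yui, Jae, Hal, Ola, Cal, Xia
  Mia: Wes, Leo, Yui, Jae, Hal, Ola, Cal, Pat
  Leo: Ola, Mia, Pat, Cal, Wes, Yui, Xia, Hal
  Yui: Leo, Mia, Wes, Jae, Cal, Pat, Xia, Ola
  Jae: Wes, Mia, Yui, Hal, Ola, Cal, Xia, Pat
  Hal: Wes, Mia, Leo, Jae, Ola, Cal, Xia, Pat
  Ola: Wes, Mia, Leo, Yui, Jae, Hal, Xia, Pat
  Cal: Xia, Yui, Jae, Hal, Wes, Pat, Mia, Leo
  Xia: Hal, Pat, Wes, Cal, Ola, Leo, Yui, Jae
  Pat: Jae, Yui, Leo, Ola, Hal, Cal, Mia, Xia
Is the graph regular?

Degrees: Wes:8, Mia:8, Leo:8, Yui:8, Jae:8, Hal:8, Ola:8, Cal:8, Xia:8, Pat:8
Every vertex has degree 8, so the graph is 8-regular.

Yes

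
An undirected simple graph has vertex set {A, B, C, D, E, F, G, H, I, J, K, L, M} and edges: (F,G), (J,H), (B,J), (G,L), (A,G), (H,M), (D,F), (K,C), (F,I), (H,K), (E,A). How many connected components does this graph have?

Component: {B, C, H, J, K, M}
Component: {A, D, E, F, G, I, L}

2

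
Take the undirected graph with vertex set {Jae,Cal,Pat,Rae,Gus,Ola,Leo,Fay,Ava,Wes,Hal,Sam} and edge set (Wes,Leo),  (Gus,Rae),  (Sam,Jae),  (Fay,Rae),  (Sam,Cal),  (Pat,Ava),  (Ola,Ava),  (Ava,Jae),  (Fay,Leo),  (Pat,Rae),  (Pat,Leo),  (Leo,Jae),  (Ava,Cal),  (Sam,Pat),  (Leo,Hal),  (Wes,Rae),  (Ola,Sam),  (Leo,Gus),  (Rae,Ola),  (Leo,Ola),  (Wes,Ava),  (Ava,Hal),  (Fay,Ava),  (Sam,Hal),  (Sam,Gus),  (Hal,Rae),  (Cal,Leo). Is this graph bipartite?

Partition the vertices as {Rae, Leo, Ava, Sam} vs {Jae, Cal, Pat, Gus, Ola, Fay, Wes, Hal}. Each listed edge has one endpoint in each part, so the graph is bipartite.

Yes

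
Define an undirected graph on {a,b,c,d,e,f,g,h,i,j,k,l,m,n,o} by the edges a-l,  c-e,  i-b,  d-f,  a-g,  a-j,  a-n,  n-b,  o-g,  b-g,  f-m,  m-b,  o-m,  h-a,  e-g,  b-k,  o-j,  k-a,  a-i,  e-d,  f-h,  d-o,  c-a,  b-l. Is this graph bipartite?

A valid 2-coloring puts {c, d, g, h, i, j, k, l, m, n} on one side and {a, b, e, f, o} on the other; every edge crosses between the two sides.

Yes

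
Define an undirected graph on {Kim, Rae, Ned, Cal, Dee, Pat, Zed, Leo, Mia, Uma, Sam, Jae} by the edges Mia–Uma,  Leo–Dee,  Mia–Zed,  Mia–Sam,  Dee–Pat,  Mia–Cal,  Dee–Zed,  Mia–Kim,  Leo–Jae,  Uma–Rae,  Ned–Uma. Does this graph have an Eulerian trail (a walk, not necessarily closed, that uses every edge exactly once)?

Degrees: Kim:1, Rae:1, Ned:1, Cal:1, Dee:3, Pat:1, Zed:2, Leo:2, Mia:5, Uma:3, Sam:1, Jae:1
Odd-degree vertices: Kim, Rae, Ned, Cal, Dee, Pat, Mia, Uma, Sam, Jae (10 total).
An Eulerian trail requires 0 or 2 odd-degree vertices; here there are 10.

No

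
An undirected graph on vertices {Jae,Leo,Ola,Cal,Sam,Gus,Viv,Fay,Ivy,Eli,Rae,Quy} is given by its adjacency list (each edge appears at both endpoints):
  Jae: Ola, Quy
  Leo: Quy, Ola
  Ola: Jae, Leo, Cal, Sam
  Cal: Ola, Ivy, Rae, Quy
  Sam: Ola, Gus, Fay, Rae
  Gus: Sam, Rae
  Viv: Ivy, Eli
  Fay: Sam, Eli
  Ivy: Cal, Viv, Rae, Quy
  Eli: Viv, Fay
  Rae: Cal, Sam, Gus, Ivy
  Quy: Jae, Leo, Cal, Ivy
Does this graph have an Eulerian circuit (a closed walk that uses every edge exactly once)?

Yes

Degrees: Jae:2, Leo:2, Ola:4, Cal:4, Sam:4, Gus:2, Viv:2, Fay:2, Ivy:4, Eli:2, Rae:4, Quy:4
All degrees are even and the non-isolated vertices are connected — an Eulerian circuit exists.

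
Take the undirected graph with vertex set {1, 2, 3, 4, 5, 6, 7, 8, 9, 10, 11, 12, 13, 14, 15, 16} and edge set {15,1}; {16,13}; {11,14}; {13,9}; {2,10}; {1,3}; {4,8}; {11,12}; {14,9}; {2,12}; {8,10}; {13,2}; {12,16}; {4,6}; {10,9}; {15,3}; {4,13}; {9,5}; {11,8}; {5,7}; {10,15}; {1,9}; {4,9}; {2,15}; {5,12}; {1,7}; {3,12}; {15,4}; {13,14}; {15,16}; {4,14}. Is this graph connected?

Starting from 1 and exploring outward reaches every vertex (1, 15, 7, 9, 3, 4, 16, 2, 10, 5, 14, 13, 12, 8, 6, 11); the graph is connected.

Yes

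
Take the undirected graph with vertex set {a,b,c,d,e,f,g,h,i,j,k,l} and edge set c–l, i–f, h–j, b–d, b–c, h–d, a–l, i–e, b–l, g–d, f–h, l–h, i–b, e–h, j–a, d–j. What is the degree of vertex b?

4

Neighbors of b: c, d, i, l.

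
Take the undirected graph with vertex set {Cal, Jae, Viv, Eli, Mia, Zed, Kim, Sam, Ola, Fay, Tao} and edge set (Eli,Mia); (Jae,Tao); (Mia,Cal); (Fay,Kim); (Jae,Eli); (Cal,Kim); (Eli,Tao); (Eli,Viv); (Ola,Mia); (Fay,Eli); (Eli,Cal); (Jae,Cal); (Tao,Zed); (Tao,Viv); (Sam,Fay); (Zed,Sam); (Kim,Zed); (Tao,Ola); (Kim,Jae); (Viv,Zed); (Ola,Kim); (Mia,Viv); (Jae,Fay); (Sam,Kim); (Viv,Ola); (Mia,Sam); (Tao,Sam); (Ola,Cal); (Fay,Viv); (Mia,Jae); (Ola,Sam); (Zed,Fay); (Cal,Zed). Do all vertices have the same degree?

Degrees: Cal:6, Jae:6, Viv:6, Eli:6, Mia:6, Zed:6, Kim:6, Sam:6, Ola:6, Fay:6, Tao:6
All degrees equal 6; the graph is regular.

Yes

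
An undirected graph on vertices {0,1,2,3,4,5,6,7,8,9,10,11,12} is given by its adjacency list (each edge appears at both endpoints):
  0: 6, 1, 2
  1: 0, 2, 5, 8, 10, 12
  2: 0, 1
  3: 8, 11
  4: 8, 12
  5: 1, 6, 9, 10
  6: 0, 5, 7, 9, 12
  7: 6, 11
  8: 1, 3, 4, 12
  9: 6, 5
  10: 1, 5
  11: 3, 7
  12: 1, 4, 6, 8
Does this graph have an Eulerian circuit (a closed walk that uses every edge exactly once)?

Degrees: 0:3, 1:6, 2:2, 3:2, 4:2, 5:4, 6:5, 7:2, 8:4, 9:2, 10:2, 11:2, 12:4
Vertices with odd degree: 0, 6. An Eulerian circuit requires all degrees even.

No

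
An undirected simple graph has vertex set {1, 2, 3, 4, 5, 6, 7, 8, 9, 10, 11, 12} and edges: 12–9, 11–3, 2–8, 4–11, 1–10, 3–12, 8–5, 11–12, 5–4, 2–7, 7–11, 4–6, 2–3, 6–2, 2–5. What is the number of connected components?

2

Component: {1, 10}
Component: {2, 3, 4, 5, 6, 7, 8, 9, 11, 12}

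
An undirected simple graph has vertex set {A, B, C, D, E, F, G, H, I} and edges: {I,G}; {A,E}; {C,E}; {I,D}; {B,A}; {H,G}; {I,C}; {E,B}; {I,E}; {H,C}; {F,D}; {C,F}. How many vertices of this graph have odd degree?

Degrees: A:2, B:2, C:4, D:2, E:4, F:2, G:2, H:2, I:4
Odd-degree vertices: none.

0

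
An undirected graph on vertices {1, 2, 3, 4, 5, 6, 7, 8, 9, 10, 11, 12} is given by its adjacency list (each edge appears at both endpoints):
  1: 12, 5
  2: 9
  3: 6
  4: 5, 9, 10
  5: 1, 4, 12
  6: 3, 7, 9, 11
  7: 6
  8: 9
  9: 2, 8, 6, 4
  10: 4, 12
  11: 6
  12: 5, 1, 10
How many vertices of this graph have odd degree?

Degrees: 1:2, 2:1, 3:1, 4:3, 5:3, 6:4, 7:1, 8:1, 9:4, 10:2, 11:1, 12:3
Odd-degree vertices: 2, 3, 4, 5, 7, 8, 11, 12.

8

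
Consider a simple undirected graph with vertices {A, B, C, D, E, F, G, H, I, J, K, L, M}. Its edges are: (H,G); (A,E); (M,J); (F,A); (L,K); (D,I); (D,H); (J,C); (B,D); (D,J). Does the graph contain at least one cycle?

The graph has 13 vertices, 10 edges, and 3 connected components.
A forest on 13 vertices with 3 components has exactly 10 edges, which matches — so no cycle.

No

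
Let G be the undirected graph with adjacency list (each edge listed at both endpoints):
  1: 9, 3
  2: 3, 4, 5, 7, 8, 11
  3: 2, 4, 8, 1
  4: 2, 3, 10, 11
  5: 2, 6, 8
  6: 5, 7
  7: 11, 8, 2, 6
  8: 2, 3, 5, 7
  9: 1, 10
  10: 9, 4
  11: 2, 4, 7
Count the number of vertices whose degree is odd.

Degrees: 1:2, 2:6, 3:4, 4:4, 5:3, 6:2, 7:4, 8:4, 9:2, 10:2, 11:3
Odd-degree vertices: 5, 11.

2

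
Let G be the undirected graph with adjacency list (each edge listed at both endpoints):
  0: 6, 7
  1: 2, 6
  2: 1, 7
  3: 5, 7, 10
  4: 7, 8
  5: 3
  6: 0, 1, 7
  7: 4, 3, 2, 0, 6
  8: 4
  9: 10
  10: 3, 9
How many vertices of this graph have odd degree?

6

Degrees: 0:2, 1:2, 2:2, 3:3, 4:2, 5:1, 6:3, 7:5, 8:1, 9:1, 10:2
Odd-degree vertices: 3, 5, 6, 7, 8, 9.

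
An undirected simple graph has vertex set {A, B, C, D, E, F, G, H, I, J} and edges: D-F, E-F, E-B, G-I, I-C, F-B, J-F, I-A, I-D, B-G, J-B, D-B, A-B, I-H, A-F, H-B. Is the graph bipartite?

No

F-B-J-F is an odd cycle (length 3), and a bipartite graph can contain only even cycles.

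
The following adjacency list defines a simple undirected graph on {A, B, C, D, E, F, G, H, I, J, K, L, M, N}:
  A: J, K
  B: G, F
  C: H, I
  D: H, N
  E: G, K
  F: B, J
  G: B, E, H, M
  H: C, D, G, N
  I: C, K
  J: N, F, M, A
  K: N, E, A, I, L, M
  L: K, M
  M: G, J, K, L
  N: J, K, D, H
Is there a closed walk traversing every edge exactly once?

Degrees: A:2, B:2, C:2, D:2, E:2, F:2, G:4, H:4, I:2, J:4, K:6, L:2, M:4, N:4
All degrees are even and the non-isolated vertices are connected — an Eulerian circuit exists.

Yes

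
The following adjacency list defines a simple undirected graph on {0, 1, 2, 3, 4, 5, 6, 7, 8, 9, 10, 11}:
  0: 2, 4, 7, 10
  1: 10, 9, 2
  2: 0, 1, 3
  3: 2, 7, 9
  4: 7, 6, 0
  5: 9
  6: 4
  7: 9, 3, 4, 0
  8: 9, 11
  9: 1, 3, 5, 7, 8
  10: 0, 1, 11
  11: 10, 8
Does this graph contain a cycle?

The graph has 12 vertices, 17 edges, and 1 connected component.
Since 17 > 12 - 1, a cycle must exist; for instance 0-2-3-7-4-0.

Yes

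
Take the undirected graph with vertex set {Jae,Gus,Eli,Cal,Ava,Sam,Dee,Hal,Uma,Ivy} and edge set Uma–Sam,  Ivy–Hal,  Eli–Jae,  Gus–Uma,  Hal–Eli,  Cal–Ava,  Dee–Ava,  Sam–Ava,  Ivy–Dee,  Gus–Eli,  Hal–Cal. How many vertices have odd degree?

Degrees: Jae:1, Gus:2, Eli:3, Cal:2, Ava:3, Sam:2, Dee:2, Hal:3, Uma:2, Ivy:2
Odd-degree vertices: Jae, Eli, Ava, Hal.

4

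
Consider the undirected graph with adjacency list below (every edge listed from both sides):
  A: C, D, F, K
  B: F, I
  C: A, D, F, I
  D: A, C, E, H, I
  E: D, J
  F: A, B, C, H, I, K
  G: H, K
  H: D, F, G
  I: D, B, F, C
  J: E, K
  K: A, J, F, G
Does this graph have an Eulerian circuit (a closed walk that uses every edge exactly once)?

No

Degrees: A:4, B:2, C:4, D:5, E:2, F:6, G:2, H:3, I:4, J:2, K:4
D, H have odd degree; an Eulerian circuit needs every degree to be even, so none exists.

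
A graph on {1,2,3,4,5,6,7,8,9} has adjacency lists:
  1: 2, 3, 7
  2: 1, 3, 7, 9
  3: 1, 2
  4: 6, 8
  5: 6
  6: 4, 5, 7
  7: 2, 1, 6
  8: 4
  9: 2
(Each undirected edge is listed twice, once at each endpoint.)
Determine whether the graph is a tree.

No

The graph has 9 vertices and 10 edges.
A tree on 9 vertices has exactly 8 edges; this graph has 10, so it contains a cycle and is not a tree.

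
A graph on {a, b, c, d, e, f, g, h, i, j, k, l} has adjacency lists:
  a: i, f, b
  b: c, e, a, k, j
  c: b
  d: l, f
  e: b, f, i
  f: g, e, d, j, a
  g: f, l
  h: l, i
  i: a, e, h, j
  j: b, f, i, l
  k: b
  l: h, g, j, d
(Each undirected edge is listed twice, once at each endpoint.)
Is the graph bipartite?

Yes

A valid 2-coloring puts {b, f, i, l} on one side and {a, c, d, e, g, h, j, k} on the other; every edge crosses between the two sides.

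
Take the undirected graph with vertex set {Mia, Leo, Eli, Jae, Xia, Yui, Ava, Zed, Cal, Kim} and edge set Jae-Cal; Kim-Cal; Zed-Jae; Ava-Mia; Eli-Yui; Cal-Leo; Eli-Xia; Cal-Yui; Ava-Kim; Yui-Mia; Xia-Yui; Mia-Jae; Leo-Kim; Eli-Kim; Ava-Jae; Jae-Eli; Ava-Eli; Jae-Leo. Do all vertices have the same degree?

No

Degrees: Mia:3, Leo:3, Eli:5, Jae:6, Xia:2, Yui:4, Ava:4, Zed:1, Cal:4, Kim:4
Degrees are not all equal (e.g. deg(Zed)=1 but deg(Jae)=6); not regular.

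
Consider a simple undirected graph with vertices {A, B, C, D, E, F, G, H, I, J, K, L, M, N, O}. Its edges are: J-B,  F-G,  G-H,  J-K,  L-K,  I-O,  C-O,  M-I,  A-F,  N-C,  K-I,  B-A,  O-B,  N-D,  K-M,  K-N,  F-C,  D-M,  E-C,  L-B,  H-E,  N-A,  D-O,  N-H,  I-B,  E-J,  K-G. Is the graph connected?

A breadth-first search from A visits A, B, F, N, I, L, J, O, C, G, K, H, D, M, E — all 15 vertices — so the graph is connected.

Yes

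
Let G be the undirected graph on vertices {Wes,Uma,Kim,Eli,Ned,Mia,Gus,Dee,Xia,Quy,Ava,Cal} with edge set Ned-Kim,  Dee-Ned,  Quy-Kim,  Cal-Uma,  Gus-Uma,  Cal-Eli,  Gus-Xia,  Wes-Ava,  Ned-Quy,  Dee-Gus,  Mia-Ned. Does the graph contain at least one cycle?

|V| = 12, |E| = 11, number of components = 2.
One cycle is Ned-Quy-Kim-Ned.

Yes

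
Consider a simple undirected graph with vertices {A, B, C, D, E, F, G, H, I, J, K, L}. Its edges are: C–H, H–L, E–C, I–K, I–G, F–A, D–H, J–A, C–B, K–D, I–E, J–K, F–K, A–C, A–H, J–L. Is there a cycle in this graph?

Yes

The graph has 12 vertices, 16 edges, and 1 connected component.
Since 16 > 12 - 1, a cycle must exist; for instance A-J-K-I-E-C-A.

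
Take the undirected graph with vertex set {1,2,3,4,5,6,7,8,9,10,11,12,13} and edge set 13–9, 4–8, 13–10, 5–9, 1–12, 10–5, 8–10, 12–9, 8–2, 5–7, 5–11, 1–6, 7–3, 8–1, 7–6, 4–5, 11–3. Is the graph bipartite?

Color {3, 5, 6, 8, 12, 13} black and {1, 2, 4, 7, 9, 10, 11} white. No edge joins two same-colored vertices, so the graph is bipartite.

Yes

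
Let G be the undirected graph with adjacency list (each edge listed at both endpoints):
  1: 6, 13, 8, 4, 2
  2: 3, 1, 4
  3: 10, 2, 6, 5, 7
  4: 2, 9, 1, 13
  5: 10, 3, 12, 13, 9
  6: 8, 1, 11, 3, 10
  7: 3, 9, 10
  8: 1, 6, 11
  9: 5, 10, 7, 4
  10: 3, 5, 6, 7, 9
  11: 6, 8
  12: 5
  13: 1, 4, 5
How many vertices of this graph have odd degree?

10

Degrees: 1:5, 2:3, 3:5, 4:4, 5:5, 6:5, 7:3, 8:3, 9:4, 10:5, 11:2, 12:1, 13:3
Odd-degree vertices: 1, 2, 3, 5, 6, 7, 8, 10, 12, 13.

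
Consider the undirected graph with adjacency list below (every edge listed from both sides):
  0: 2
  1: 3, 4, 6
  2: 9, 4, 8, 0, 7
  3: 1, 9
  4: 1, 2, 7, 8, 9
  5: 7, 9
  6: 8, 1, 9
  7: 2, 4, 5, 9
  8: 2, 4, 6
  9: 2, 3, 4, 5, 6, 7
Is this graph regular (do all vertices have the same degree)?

Degrees: 0:1, 1:3, 2:5, 3:2, 4:5, 5:2, 6:3, 7:4, 8:3, 9:6
Vertex 0 has degree 1 while 9 has degree 6, so the graph is not regular.

No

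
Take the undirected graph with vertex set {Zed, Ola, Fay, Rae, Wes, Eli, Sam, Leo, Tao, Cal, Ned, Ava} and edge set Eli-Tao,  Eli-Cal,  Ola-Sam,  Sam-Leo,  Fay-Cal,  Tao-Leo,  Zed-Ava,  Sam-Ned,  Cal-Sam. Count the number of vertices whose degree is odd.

6

Degrees: Zed:1, Ola:1, Fay:1, Rae:0, Wes:0, Eli:2, Sam:4, Leo:2, Tao:2, Cal:3, Ned:1, Ava:1
Odd-degree vertices: Zed, Ola, Fay, Cal, Ned, Ava.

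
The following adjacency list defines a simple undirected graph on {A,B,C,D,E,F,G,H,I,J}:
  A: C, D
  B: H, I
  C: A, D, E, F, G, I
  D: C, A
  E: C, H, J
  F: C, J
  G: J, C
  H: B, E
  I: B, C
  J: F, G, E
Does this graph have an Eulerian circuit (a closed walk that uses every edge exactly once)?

Degrees: A:2, B:2, C:6, D:2, E:3, F:2, G:2, H:2, I:2, J:3
E, J have odd degree; an Eulerian circuit needs every degree to be even, so none exists.

No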